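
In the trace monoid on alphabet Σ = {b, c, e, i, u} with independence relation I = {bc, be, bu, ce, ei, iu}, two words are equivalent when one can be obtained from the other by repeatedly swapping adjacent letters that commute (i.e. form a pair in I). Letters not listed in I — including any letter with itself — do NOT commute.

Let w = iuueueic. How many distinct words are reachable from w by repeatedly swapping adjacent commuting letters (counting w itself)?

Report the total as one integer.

piece 0:i — minimal
piece 1:u — minimal
piece 2:u rests on {1:u}
piece 3:e rests on {2:u}
piece 4:u rests on {3:e}
piece 5:e rests on {4:u}
piece 6:i rests on {0:i}
piece 7:c rests on {4:u, 6:i}
minimal pieces: {0:i, 1:u}
ways to finish when only these pieces remain (= sum over removing one remaining piece with nothing left below it):
  1 left: {5}→1  {7}→1
  2 left: {5,7}→2  {6,7}→1
  3 left: {0,6,7}→1  {4,5,7}→2  {5,6,7}→3
  4 left: {0,5,6,7}→4  {3,4,5,7}→2  {4,5,6,7}→5
  5 left: {0,4,5,6,7}→9  {2,3,4,5,7}→2  {3,4,5,6,7}→7
  6 left: {0,3,4,5,6,7}→16  {1,2,3,4,5,7}→2  {2,3,4,5,6,7}→9
  placing 0:i first → 11 extensions
  placing 1:u first → 25 extensions
total linear extensions = 36

36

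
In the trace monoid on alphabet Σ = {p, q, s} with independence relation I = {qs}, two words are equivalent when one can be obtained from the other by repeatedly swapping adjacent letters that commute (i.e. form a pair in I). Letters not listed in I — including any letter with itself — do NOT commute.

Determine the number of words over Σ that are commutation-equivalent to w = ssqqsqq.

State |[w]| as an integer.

35

0(s) covers ∅
1(s) covers 0:s
2(q) covers ∅
3(q) covers 2:q
4(s) covers 1:s
5(q) covers 3:q
6(q) covers 5:q
floor of heap: 0:s, 2:q
completions by unplaced set U, small U first (add the entries for U minus each lowest piece of U):
  |U|=1: {4}:1  {6}:1
  |U|=2: {1,4}:1  {4,6}:2  {5,6}:1
  |U|=3: {0,1,4}:1  {1,4,6}:3  {3,5,6}:1  {4,5,6}:3
  |U|=4: {0,1,4,6}:4  {1,4,5,6}:6  {2,3,5,6}:1  {3,4,5,6}:4
  |U|=5: {0,1,4,5,6}:10  {1,3,4,5,6}:10  {2,3,4,5,6}:5
  start at 0(s): 15
  start at 2(q): 20
sum over floor = 35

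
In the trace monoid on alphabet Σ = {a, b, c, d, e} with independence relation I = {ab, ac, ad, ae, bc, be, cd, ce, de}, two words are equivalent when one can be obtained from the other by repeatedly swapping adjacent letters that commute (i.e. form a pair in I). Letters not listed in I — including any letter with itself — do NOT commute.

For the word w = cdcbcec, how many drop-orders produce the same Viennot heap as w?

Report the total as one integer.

105

drop 0:c onto floor
drop 1:d onto floor
drop 2:c onto {0:c}
drop 3:b onto {1:d}
drop 4:c onto {2:c}
drop 5:e onto floor
drop 6:c onto {4:c}
ground layer = {0:c, 1:d, 5:e}
drop-orders for the pieces not yet dropped (sum over which currently-grounded one goes next):
  1 to go: {3} 1  {5} 1  {6} 1
  2 to go: {1,3} 1  {3,5} 2  {3,6} 2  {4,6} 1  {5,6} 2
  3 to go: {1,3,5} 3  {1,3,6} 3  {2,4,6} 1  {3,4,6} 3  {3,5,6} 6  {4,5,6} 3
  4 to go: {0,2,4,6} 1  {1,3,4,6} 6  {1,3,5,6} 12  {2,3,4,6} 4  {2,4,5,6} 4  {3,4,5,6} 12
  5 to go: {0,2,3,4,6} 5  {0,2,4,5,6} 5  {1,2,3,4,6} 10  {1,3,4,5,6} 30  {2,3,4,5,6} 20
  if 0:c drops first: 60 orders
  if 1:d drops first: 30 orders
  if 5:e drops first: 15 orders
heap linearizations: 105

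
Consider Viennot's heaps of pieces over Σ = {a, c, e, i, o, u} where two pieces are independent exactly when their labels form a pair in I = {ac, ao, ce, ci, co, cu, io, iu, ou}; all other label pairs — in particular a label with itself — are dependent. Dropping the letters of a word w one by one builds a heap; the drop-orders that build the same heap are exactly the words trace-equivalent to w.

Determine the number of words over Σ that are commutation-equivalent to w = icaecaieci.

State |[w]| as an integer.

120

piece 0:i — minimal
piece 1:c — minimal
piece 2:a rests on {0:i}
piece 3:e rests on {2:a}
piece 4:c rests on {1:c}
piece 5:a rests on {3:e}
piece 6:i rests on {5:a}
piece 7:e rests on {6:i}
piece 8:c rests on {4:c}
piece 9:i rests on {7:e}
minimal pieces: {0:i, 1:c}
ways to finish when only these pieces remain (= sum over removing one remaining piece with nothing left below it):
  1 left: {8}→1  {9}→1
  2 left: {4,8}→1  {7,9}→1  {8,9}→2
  3 left: {1,4,8}→1  {4,8,9}→3  {6,7,9}→1  {7,8,9}→3
  4 left: {1,4,8,9}→4  {4,7,8,9}→6  {5,6,7,9}→1  {6,7,8,9}→4
  5 left: {1,4,7,8,9}→10  {3,5,6,7,9}→1  {4,6,7,8,9}→10  {5,6,7,8,9}→5
  6 left: {1,4,6,7,8,9}→20  {2,3,5,6,7,9}→1  {3,5,6,7,8,9}→6  {4,5,6,7,8,9}→15
  7 left: {0,2,3,5,6,7,9}→1  {1,4,5,6,7,8,9}→35  {2,3,5,6,7,8,9}→7  {3,4,5,6,7,8,9}→21
  8 left: {0,2,3,5,6,7,8,9}→8  {1,3,4,5,6,7,8,9}→56  {2,3,4,5,6,7,8,9}→28
  placing 0:i first → 84 extensions
  placing 1:c first → 36 extensions
total linear extensions = 120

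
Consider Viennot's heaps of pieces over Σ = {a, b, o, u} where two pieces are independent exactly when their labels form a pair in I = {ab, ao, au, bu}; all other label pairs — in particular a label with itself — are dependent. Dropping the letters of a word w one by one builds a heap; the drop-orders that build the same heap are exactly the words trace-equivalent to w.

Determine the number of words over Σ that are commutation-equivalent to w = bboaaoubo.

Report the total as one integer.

72

#0=b has no predecessor
#1=b depends on [0:b]
#2=o depends on [1:b]
#3=a has no predecessor
#4=a depends on [3:a]
#5=o depends on [2:o]
#6=u depends on [5:o]
#7=b depends on [5:o]
#8=o depends on [6:u, 7:b]
sources: [0:b, 3:a]
N(rest) = Σ N(rest − s) over sources s of rest; N(one piece) = 1:
  size 1 → [4]=1  [8]=1
  size 2 → [3,4]=1  [4,8]=2  [6,8]=1  [7,8]=1
  size 3 → [3,4,8]=3  [4,6,8]=3  [4,7,8]=3  [6,7,8]=2
  size 4 → [3,4,6,8]=6  [3,4,7,8]=6  [4,6,7,8]=8  [5,6,7,8]=2
  size 5 → [2,5,6,7,8]=2  [3,4,6,7,8]=20  [4,5,6,7,8]=10
  size 6 → [1,2,5,6,7,8]=2  [2,4,5,6,7,8]=12  [3,4,5,6,7,8]=30
  size 7 → [0,1,2,5,6,7,8]=2  [1,2,4,5,6,7,8]=14  [2,3,4,5,6,7,8]=42
  first=0(b) contributes 56
  first=3(a) contributes 16
|[w]| = 72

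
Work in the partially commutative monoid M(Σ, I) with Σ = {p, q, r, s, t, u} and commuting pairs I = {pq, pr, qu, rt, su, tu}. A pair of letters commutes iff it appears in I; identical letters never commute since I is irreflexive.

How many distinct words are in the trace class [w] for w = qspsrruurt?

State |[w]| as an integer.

piece 0:q — minimal
piece 1:s rests on {0:q}
piece 2:p rests on {1:s}
piece 3:s rests on {2:p}
piece 4:r rests on {3:s}
piece 5:r rests on {4:r}
piece 6:u rests on {5:r}
piece 7:u rests on {6:u}
piece 8:r rests on {7:u}
piece 9:t rests on {3:s}
minimal pieces: {0:q}
ways to finish when only these pieces remain (= sum over removing one remaining piece with nothing left below it):
  1 left: {8}→1  {9}→1
  2 left: {7,8}→1  {8,9}→2
  3 left: {6,7,8}→1  {7,8,9}→3
  4 left: {5,6,7,8}→1  {6,7,8,9}→4
  5 left: {4,5,6,7,8}→1  {5,6,7,8,9}→5
  6 left: {4,5,6,7,8,9}→6
  7 left: {3,4,5,6,7,8,9}→6
  8 left: {2,3,4,5,6,7,8,9}→6
  placing 0:q first → 6 extensions

6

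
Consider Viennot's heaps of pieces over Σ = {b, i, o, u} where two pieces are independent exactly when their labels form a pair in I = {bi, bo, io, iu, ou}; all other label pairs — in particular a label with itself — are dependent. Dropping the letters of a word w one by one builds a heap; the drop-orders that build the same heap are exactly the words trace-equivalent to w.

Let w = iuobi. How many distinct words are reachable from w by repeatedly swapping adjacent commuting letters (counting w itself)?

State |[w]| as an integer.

drop 0:i onto floor
drop 1:u onto floor
drop 2:o onto floor
drop 3:b onto {1:u}
drop 4:i onto {0:i}
ground layer = {0:i, 1:u, 2:o}
drop-orders for the pieces not yet dropped (sum over which currently-grounded one goes next):
  1 to go: {2} 1  {3} 1  {4} 1
  2 to go: {0,4} 1  {1,3} 1  {2,3} 2  {2,4} 2  {3,4} 2
  3 to go: {0,2,4} 3  {0,3,4} 3  {1,2,3} 3  {1,3,4} 3  {2,3,4} 6
  if 0:i drops first: 12 orders
  if 1:u drops first: 12 orders
  if 2:o drops first: 6 orders
heap linearizations: 30

30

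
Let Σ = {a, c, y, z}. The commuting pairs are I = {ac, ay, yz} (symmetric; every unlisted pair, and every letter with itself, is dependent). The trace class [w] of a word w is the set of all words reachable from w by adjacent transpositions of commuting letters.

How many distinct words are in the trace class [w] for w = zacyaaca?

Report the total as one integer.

35

drop 0:z onto floor
drop 1:a onto {0:z}
drop 2:c onto {0:z}
drop 3:y onto {2:c}
drop 4:a onto {1:a}
drop 5:a onto {4:a}
drop 6:c onto {3:y}
drop 7:a onto {5:a}
ground layer = {0:z}
drop-orders for the pieces not yet dropped (sum over which currently-grounded one goes next):
  1 to go: {6} 1  {7} 1
  2 to go: {3,6} 1  {5,7} 1  {6,7} 2
  3 to go: {2,3,6} 1  {3,6,7} 3  {4,5,7} 1  {5,6,7} 3
  4 to go: {1,4,5,7} 1  {2,3,6,7} 4  {3,5,6,7} 6  {4,5,6,7} 4
  5 to go: {1,4,5,6,7} 5  {2,3,5,6,7} 10  {3,4,5,6,7} 10
  6 to go: {1,3,4,5,6,7} 15  {2,3,4,5,6,7} 20
  if 0:z drops first: 35 orders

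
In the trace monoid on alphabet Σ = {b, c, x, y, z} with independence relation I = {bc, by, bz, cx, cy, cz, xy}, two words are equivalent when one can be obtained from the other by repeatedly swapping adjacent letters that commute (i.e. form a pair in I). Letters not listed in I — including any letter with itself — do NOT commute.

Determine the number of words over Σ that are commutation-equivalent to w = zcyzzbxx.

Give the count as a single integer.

40

drop 0:z onto floor
drop 1:c onto floor
drop 2:y onto {0:z}
drop 3:z onto {2:y}
drop 4:z onto {3:z}
drop 5:b onto floor
drop 6:x onto {4:z, 5:b}
drop 7:x onto {6:x}
ground layer = {0:z, 1:c, 5:b}
drop-orders for the pieces not yet dropped (sum over which currently-grounded one goes next):
  1 to go: {1} 1  {7} 1
  2 to go: {1,7} 2  {6,7} 1
  3 to go: {1,6,7} 3  {4,6,7} 1  {5,6,7} 1
  4 to go: {1,4,6,7} 4  {1,5,6,7} 4  {3,4,6,7} 1  {4,5,6,7} 2
  5 to go: {1,3,4,6,7} 5  {1,4,5,6,7} 10  {2,3,4,6,7} 1  {3,4,5,6,7} 3
  6 to go: {0,2,3,4,6,7} 1  {1,2,3,4,6,7} 6  {1,3,4,5,6,7} 18  {2,3,4,5,6,7} 4
  if 0:z drops first: 28 orders
  if 1:c drops first: 5 orders
  if 5:b drops first: 7 orders
heap linearizations: 40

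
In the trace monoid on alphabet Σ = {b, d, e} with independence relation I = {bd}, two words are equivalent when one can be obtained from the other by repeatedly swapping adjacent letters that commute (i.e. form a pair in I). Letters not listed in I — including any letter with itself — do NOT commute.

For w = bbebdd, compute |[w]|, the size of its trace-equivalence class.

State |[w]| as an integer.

#0=b has no predecessor
#1=b depends on [0:b]
#2=e depends on [1:b]
#3=b depends on [2:e]
#4=d depends on [2:e]
#5=d depends on [4:d]
sources: [0:b]
N(rest) = Σ N(rest − s) over sources s of rest; N(one piece) = 1:
  size 1 → [3]=1  [5]=1
  size 2 → [3,5]=2  [4,5]=1
  size 3 → [3,4,5]=3
  size 4 → [2,3,4,5]=3
  first=0(b) contributes 3

3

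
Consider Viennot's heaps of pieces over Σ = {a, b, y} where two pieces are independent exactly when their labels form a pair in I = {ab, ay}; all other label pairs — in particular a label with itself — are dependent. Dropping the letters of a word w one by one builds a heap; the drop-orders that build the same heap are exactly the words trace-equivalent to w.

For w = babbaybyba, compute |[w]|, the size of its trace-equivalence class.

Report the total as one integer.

120

#0=b has no predecessor
#1=a has no predecessor
#2=b depends on [0:b]
#3=b depends on [2:b]
#4=a depends on [1:a]
#5=y depends on [3:b]
#6=b depends on [5:y]
#7=y depends on [6:b]
#8=b depends on [7:y]
#9=a depends on [4:a]
sources: [0:b, 1:a]
N(rest) = Σ N(rest − s) over sources s of rest; N(one piece) = 1:
  size 1 → [8]=1  [9]=1
  size 2 → [4,9]=1  [7,8]=1  [8,9]=2
  size 3 → [1,4,9]=1  [4,8,9]=3  [6,7,8]=1  [7,8,9]=3
  size 4 → [1,4,8,9]=4  [4,7,8,9]=6  [5,6,7,8]=1  [6,7,8,9]=4
  size 5 → [1,4,7,8,9]=10  [3,5,6,7,8]=1  [4,6,7,8,9]=10  [5,6,7,8,9]=5
  size 6 → [1,4,6,7,8,9]=20  [2,3,5,6,7,8]=1  [3,5,6,7,8,9]=6  [4,5,6,7,8,9]=15
  size 7 → [0,2,3,5,6,7,8]=1  [1,4,5,6,7,8,9]=35  [2,3,5,6,7,8,9]=7  [3,4,5,6,7,8,9]=21
  size 8 → [0,2,3,5,6,7,8,9]=8  [1,3,4,5,6,7,8,9]=56  [2,3,4,5,6,7,8,9]=28
  first=0(b) contributes 84
  first=1(a) contributes 36
|[w]| = 120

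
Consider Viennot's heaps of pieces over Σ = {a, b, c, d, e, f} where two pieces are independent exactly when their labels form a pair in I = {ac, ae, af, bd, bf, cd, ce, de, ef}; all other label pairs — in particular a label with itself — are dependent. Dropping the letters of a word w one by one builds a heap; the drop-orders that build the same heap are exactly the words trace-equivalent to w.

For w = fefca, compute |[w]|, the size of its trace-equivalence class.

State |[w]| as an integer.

drop 0:f onto floor
drop 1:e onto floor
drop 2:f onto {0:f}
drop 3:c onto {2:f}
drop 4:a onto floor
ground layer = {0:f, 1:e, 4:a}
drop-orders for the pieces not yet dropped (sum over which currently-grounded one goes next):
  1 to go: {1} 1  {3} 1  {4} 1
  2 to go: {1,3} 2  {1,4} 2  {2,3} 1  {3,4} 2
  3 to go: {0,2,3} 1  {1,2,3} 3  {1,3,4} 6  {2,3,4} 3
  if 0:f drops first: 12 orders
  if 1:e drops first: 4 orders
  if 4:a drops first: 4 orders
heap linearizations: 20

20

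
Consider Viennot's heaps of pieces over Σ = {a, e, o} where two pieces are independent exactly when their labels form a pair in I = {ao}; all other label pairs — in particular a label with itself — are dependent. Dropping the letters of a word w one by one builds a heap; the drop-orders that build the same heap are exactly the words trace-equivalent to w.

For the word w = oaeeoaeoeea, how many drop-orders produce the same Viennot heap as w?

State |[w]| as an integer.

#0=o has no predecessor
#1=a has no predecessor
#2=e depends on [0:o, 1:a]
#3=e depends on [2:e]
#4=o depends on [3:e]
#5=a depends on [3:e]
#6=e depends on [4:o, 5:a]
#7=o depends on [6:e]
#8=e depends on [7:o]
#9=e depends on [8:e]
#10=a depends on [9:e]
sources: [0:o, 1:a]
N(rest) = Σ N(rest − s) over sources s of rest; N(one piece) = 1:
  size 1 → [10]=1
  size 2 → [9,10]=1
  size 3 → [8,9,10]=1
  size 4 → [7,8,9,10]=1
  size 5 → [6,7,8,9,10]=1
  size 6 → [4,6,7,8,9,10]=1  [5,6,7,8,9,10]=1
  size 7 → [4,5,6,7,8,9,10]=2
  size 8 → [3,4,5,6,7,8,9,10]=2
  size 9 → [2,3,4,5,6,7,8,9,10]=2
  first=0(o) contributes 2
  first=1(a) contributes 2
|[w]| = 4

4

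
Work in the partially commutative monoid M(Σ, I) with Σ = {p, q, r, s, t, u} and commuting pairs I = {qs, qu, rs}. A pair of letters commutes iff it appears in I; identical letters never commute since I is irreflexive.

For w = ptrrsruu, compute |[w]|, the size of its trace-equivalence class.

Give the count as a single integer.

4

0(p) covers ∅
1(t) covers 0:p
2(r) covers 1:t
3(r) covers 2:r
4(s) covers 1:t
5(r) covers 3:r
6(u) covers 4:s, 5:r
7(u) covers 6:u
floor of heap: 0:p
completions by unplaced set U, small U first (add the entries for U minus each lowest piece of U):
  |U|=1: {7}:1
  |U|=2: {6,7}:1
  |U|=3: {4,6,7}:1  {5,6,7}:1
  |U|=4: {3,5,6,7}:1  {4,5,6,7}:2
  |U|=5: {2,3,5,6,7}:1  {3,4,5,6,7}:3
  |U|=6: {2,3,4,5,6,7}:4
  start at 0(p): 4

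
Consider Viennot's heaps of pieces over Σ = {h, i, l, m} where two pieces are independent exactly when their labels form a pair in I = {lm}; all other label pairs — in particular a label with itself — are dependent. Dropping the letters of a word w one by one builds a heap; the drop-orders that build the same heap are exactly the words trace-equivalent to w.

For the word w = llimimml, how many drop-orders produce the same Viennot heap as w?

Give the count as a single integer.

3

0(l) covers ∅
1(l) covers 0:l
2(i) covers 1:l
3(m) covers 2:i
4(i) covers 3:m
5(m) covers 4:i
6(m) covers 5:m
7(l) covers 4:i
floor of heap: 0:l
completions by unplaced set U, small U first (add the entries for U minus each lowest piece of U):
  |U|=1: {6}:1  {7}:1
  |U|=2: {5,6}:1  {6,7}:2
  |U|=3: {5,6,7}:3
  |U|=4: {4,5,6,7}:3
  |U|=5: {3,4,5,6,7}:3
  |U|=6: {2,3,4,5,6,7}:3
  start at 0(l): 3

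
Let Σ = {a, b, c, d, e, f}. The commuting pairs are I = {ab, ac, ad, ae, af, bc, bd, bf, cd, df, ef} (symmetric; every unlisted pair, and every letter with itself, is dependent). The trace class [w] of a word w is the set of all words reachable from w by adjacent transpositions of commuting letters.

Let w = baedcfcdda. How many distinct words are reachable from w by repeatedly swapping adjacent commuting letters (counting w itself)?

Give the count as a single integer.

900

#0=b has no predecessor
#1=a has no predecessor
#2=e depends on [0:b]
#3=d depends on [2:e]
#4=c depends on [2:e]
#5=f depends on [4:c]
#6=c depends on [5:f]
#7=d depends on [3:d]
#8=d depends on [7:d]
#9=a depends on [1:a]
sources: [0:b, 1:a]
N(rest) = Σ N(rest − s) over sources s of rest; N(one piece) = 1:
  size 1 → [6]=1  [8]=1  [9]=1
  size 2 → [1,9]=1  [5,6]=1  [6,8]=2  [6,9]=2  [7,8]=1  [8,9]=2
  size 3 → [1,6,9]=3  [1,8,9]=3  [3,7,8]=1  [4,5,6]=1  [5,6,8]=3  [5,6,9]=3  [6,7,8]=3  [6,8,9]=6  [7,8,9]=3
  size 4 → [1,5,6,9]=6  [1,6,8,9]=12  [1,7,8,9]=6  [3,6,7,8]=4  [3,7,8,9]=4  [4,5,6,8]=4  [4,5,6,9]=4  [5,6,7,8]=6  [5,6,8,9]=12  [6,7,8,9]=12
  size 5 → [1,3,7,8,9]=10  [1,4,5,6,9]=10  [1,5,6,8,9]=30  [1,6,7,8,9]=30  [3,5,6,7,8]=10  [3,6,7,8,9]=20  [4,5,6,7,8]=10  [4,5,6,8,9]=20  [5,6,7,8,9]=30
  size 6 → [1,3,6,7,8,9]=60  [1,4,5,6,8,9]=60  [1,5,6,7,8,9]=90  [3,4,5,6,7,8]=20  [3,5,6,7,8,9]=60  [4,5,6,7,8,9]=60
  size 7 → [1,3,5,6,7,8,9]=210  [1,4,5,6,7,8,9]=210  [2,3,4,5,6,7,8]=20  [3,4,5,6,7,8,9]=140
  size 8 → [0,2,3,4,5,6,7,8]=20  [1,3,4,5,6,7,8,9]=560  [2,3,4,5,6,7,8,9]=160
  first=0(b) contributes 720
  first=1(a) contributes 180
|[w]| = 900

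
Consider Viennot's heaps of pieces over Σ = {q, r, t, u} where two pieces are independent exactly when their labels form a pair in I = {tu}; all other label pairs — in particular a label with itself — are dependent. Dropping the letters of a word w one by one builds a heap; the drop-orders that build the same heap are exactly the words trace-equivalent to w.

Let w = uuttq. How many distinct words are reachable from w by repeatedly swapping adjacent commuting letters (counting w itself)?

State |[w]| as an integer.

#0=u has no predecessor
#1=u depends on [0:u]
#2=t has no predecessor
#3=t depends on [2:t]
#4=q depends on [1:u, 3:t]
sources: [0:u, 2:t]
N(rest) = Σ N(rest − s) over sources s of rest; N(one piece) = 1:
  size 1 → [4]=1
  size 2 → [1,4]=1  [3,4]=1
  size 3 → [0,1,4]=1  [1,3,4]=2  [2,3,4]=1
  first=0(u) contributes 3
  first=2(t) contributes 3
|[w]| = 6

6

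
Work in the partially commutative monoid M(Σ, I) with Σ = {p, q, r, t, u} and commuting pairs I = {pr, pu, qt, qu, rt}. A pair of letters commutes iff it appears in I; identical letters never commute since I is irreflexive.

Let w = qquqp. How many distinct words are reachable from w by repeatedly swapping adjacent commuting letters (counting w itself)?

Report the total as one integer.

5

0(q) covers ∅
1(q) covers 0:q
2(u) covers ∅
3(q) covers 1:q
4(p) covers 3:q
floor of heap: 0:q, 2:u
completions by unplaced set U, small U first (add the entries for U minus each lowest piece of U):
  |U|=1: {2}:1  {4}:1
  |U|=2: {2,4}:2  {3,4}:1
  |U|=3: {1,3,4}:1  {2,3,4}:3
  start at 0(q): 4
  start at 2(u): 1
sum over floor = 5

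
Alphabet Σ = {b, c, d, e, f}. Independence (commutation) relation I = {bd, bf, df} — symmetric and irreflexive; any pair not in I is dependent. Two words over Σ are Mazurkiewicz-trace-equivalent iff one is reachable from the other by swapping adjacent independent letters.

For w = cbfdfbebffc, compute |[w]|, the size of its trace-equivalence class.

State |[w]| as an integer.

90

0(c) covers ∅
1(b) covers 0:c
2(f) covers 0:c
3(d) covers 0:c
4(f) covers 2:f
5(b) covers 1:b
6(e) covers 3:d, 4:f, 5:b
7(b) covers 6:e
8(f) covers 6:e
9(f) covers 8:f
10(c) covers 7:b, 9:f
floor of heap: 0:c
completions by unplaced set U, small U first (add the entries for U minus each lowest piece of U):
  |U|=1: {10}:1
  |U|=2: {7,10}:1  {9,10}:1
  |U|=3: {7,9,10}:2  {8,9,10}:1
  |U|=4: {7,8,9,10}:3
  |U|=5: {6,7,8,9,10}:3
  |U|=6: {3,6,7,8,9,10}:3  {4,6,7,8,9,10}:3  {5,6,7,8,9,10}:3
  |U|=7: {1,5,6,7,8,9,10}:3  {2,4,6,7,8,9,10}:3  {3,4,6,7,8,9,10}:6  {3,5,6,7,8,9,10}:6  {4,5,6,7,8,9,10}:6
  |U|=8: {1,3,5,6,7,8,9,10}:9  {1,4,5,6,7,8,9,10}:9  {2,3,4,6,7,8,9,10}:9  {2,4,5,6,7,8,9,10}:9  {3,4,5,6,7,8,9,10}:18
  |U|=9: {1,2,4,5,6,7,8,9,10}:18  {1,3,4,5,6,7,8,9,10}:36  {2,3,4,5,6,7,8,9,10}:36
  start at 0(c): 90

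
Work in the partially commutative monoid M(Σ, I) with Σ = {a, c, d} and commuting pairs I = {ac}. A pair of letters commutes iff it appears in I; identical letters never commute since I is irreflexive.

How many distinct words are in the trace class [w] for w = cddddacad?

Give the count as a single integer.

drop 0:c onto floor
drop 1:d onto {0:c}
drop 2:d onto {1:d}
drop 3:d onto {2:d}
drop 4:d onto {3:d}
drop 5:a onto {4:d}
drop 6:c onto {4:d}
drop 7:a onto {5:a}
drop 8:d onto {6:c, 7:a}
ground layer = {0:c}
drop-orders for the pieces not yet dropped (sum over which currently-grounded one goes next):
  1 to go: {8} 1
  2 to go: {6,8} 1  {7,8} 1
  3 to go: {5,7,8} 1  {6,7,8} 2
  4 to go: {5,6,7,8} 3
  5 to go: {4,5,6,7,8} 3
  6 to go: {3,4,5,6,7,8} 3
  7 to go: {2,3,4,5,6,7,8} 3
  if 0:c drops first: 3 orders

3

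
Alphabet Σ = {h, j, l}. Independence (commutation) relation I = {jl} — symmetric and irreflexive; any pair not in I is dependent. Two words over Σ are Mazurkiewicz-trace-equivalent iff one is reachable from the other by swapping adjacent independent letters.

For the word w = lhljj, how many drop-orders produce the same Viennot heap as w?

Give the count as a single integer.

3

#0=l has no predecessor
#1=h depends on [0:l]
#2=l depends on [1:h]
#3=j depends on [1:h]
#4=j depends on [3:j]
sources: [0:l]
N(rest) = Σ N(rest − s) over sources s of rest; N(one piece) = 1:
  size 1 → [2]=1  [4]=1
  size 2 → [2,4]=2  [3,4]=1
  size 3 → [2,3,4]=3
  first=0(l) contributes 3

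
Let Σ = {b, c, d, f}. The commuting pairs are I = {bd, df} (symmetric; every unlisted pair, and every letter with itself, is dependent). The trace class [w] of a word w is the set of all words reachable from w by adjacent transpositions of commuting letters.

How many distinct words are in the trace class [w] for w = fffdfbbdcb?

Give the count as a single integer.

28

#0=f has no predecessor
#1=f depends on [0:f]
#2=f depends on [1:f]
#3=d has no predecessor
#4=f depends on [2:f]
#5=b depends on [4:f]
#6=b depends on [5:b]
#7=d depends on [3:d]
#8=c depends on [6:b, 7:d]
#9=b depends on [8:c]
sources: [0:f, 3:d]
N(rest) = Σ N(rest − s) over sources s of rest; N(one piece) = 1:
  size 1 → [9]=1
  size 2 → [8,9]=1
  size 3 → [6,8,9]=1  [7,8,9]=1
  size 4 → [3,7,8,9]=1  [5,6,8,9]=1  [6,7,8,9]=2
  size 5 → [3,6,7,8,9]=3  [4,5,6,8,9]=1  [5,6,7,8,9]=3
  size 6 → [2,4,5,6,8,9]=1  [3,5,6,7,8,9]=6  [4,5,6,7,8,9]=4
  size 7 → [1,2,4,5,6,8,9]=1  [2,4,5,6,7,8,9]=5  [3,4,5,6,7,8,9]=10
  size 8 → [0,1,2,4,5,6,8,9]=1  [1,2,4,5,6,7,8,9]=6  [2,3,4,5,6,7,8,9]=15
  first=0(f) contributes 21
  first=3(d) contributes 7
|[w]| = 28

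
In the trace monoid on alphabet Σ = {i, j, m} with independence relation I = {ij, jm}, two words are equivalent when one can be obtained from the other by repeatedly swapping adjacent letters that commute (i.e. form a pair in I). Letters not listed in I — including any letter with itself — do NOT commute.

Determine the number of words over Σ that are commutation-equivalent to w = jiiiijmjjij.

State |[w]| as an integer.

462

#0=j has no predecessor
#1=i has no predecessor
#2=i depends on [1:i]
#3=i depends on [2:i]
#4=i depends on [3:i]
#5=j depends on [0:j]
#6=m depends on [4:i]
#7=j depends on [5:j]
#8=j depends on [7:j]
#9=i depends on [6:m]
#10=j depends on [8:j]
sources: [0:j, 1:i]
N(rest) = Σ N(rest − s) over sources s of rest; N(one piece) = 1:
  size 1 → [9]=1  [10]=1
  size 2 → [6,9]=1  [8,10]=1  [9,10]=2
  size 3 → [4,6,9]=1  [6,9,10]=3  [7,8,10]=1  [8,9,10]=3
  size 4 → [3,4,6,9]=1  [4,6,9,10]=4  [5,7,8,10]=1  [6,8,9,10]=6  [7,8,9,10]=4
  size 5 → [0,5,7,8,10]=1  [2,3,4,6,9]=1  [3,4,6,9,10]=5  [4,6,8,9,10]=10  [5,7,8,9,10]=5  [6,7,8,9,10]=10
  size 6 → [0,5,7,8,9,10]=6  [1,2,3,4,6,9]=1  [2,3,4,6,9,10]=6  [3,4,6,8,9,10]=15  [4,6,7,8,9,10]=20  [5,6,7,8,9,10]=15
  size 7 → [0,5,6,7,8,9,10]=21  [1,2,3,4,6,9,10]=7  [2,3,4,6,8,9,10]=21  [3,4,6,7,8,9,10]=35  [4,5,6,7,8,9,10]=35
  size 8 → [0,4,5,6,7,8,9,10]=56  [1,2,3,4,6,8,9,10]=28  [2,3,4,6,7,8,9,10]=56  [3,4,5,6,7,8,9,10]=70
  size 9 → [0,3,4,5,6,7,8,9,10]=126  [1,2,3,4,6,7,8,9,10]=84  [2,3,4,5,6,7,8,9,10]=126
  first=0(j) contributes 210
  first=1(i) contributes 252
|[w]| = 462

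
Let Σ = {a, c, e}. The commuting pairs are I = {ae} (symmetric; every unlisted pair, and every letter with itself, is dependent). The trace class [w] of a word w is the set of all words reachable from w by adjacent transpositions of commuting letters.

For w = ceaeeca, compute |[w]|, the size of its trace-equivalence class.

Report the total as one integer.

4

0(c) covers ∅
1(e) covers 0:c
2(a) covers 0:c
3(e) covers 1:e
4(e) covers 3:e
5(c) covers 2:a, 4:e
6(a) covers 5:c
floor of heap: 0:c
completions by unplaced set U, small U first (add the entries for U minus each lowest piece of U):
  |U|=1: {6}:1
  |U|=2: {5,6}:1
  |U|=3: {2,5,6}:1  {4,5,6}:1
  |U|=4: {2,4,5,6}:2  {3,4,5,6}:1
  |U|=5: {1,3,4,5,6}:1  {2,3,4,5,6}:3
  start at 0(c): 4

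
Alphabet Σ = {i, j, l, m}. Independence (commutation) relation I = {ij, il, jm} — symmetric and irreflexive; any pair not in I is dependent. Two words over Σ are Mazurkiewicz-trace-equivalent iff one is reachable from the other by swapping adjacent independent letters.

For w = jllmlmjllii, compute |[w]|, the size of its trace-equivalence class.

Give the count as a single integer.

16

0(j) covers ∅
1(l) covers 0:j
2(l) covers 1:l
3(m) covers 2:l
4(l) covers 3:m
5(m) covers 4:l
6(j) covers 4:l
7(l) covers 5:m, 6:j
8(l) covers 7:l
9(i) covers 5:m
10(i) covers 9:i
floor of heap: 0:j
completions by unplaced set U, small U first (add the entries for U minus each lowest piece of U):
  |U|=1: {8}:1  {10}:1
  |U|=2: {7,8}:1  {8,10}:2  {9,10}:1
  |U|=3: {6,7,8}:1  {7,8,10}:3  {8,9,10}:3
  |U|=4: {6,7,8,10}:4  {7,8,9,10}:6
  |U|=5: {5,7,8,9,10}:6  {6,7,8,9,10}:10
  |U|=6: {5,6,7,8,9,10}:16
  |U|=7: {4,5,6,7,8,9,10}:16
  |U|=8: {3,4,5,6,7,8,9,10}:16
  |U|=9: {2,3,4,5,6,7,8,9,10}:16
  start at 0(j): 16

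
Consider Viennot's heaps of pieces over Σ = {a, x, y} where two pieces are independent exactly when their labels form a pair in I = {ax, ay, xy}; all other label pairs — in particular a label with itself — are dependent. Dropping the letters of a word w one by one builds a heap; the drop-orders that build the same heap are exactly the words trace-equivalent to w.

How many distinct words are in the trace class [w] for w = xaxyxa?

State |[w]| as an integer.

drop 0:x onto floor
drop 1:a onto floor
drop 2:x onto {0:x}
drop 3:y onto floor
drop 4:x onto {2:x}
drop 5:a onto {1:a}
ground layer = {0:x, 1:a, 3:y}
drop-orders for the pieces not yet dropped (sum over which currently-grounded one goes next):
  1 to go: {3} 1  {4} 1  {5} 1
  2 to go: {1,5} 1  {2,4} 1  {3,4} 2  {3,5} 2  {4,5} 2
  3 to go: {0,2,4} 1  {1,3,5} 3  {1,4,5} 3  {2,3,4} 3  {2,4,5} 3  {3,4,5} 6
  4 to go: {0,2,3,4} 4  {0,2,4,5} 4  {1,2,4,5} 6  {1,3,4,5} 12  {2,3,4,5} 12
  if 0:x drops first: 30 orders
  if 1:a drops first: 20 orders
  if 3:y drops first: 10 orders
heap linearizations: 60

60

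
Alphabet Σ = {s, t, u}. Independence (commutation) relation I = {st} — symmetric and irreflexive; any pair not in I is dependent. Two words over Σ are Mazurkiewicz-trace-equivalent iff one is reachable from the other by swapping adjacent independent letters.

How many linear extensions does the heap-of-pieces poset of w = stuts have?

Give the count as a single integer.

drop 0:s onto floor
drop 1:t onto floor
drop 2:u onto {0:s, 1:t}
drop 3:t onto {2:u}
drop 4:s onto {2:u}
ground layer = {0:s, 1:t}
drop-orders for the pieces not yet dropped (sum over which currently-grounded one goes next):
  1 to go: {3} 1  {4} 1
  2 to go: {3,4} 2
  3 to go: {2,3,4} 2
  if 0:s drops first: 2 orders
  if 1:t drops first: 2 orders
heap linearizations: 4

4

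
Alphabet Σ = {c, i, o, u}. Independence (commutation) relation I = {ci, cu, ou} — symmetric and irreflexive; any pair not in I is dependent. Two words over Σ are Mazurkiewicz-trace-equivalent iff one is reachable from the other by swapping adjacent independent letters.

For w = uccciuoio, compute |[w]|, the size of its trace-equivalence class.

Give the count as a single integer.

0(u) covers ∅
1(c) covers ∅
2(c) covers 1:c
3(c) covers 2:c
4(i) covers 0:u
5(u) covers 4:i
6(o) covers 3:c, 4:i
7(i) covers 5:u, 6:o
8(o) covers 7:i
floor of heap: 0:u, 1:c
completions by unplaced set U, small U first (add the entries for U minus each lowest piece of U):
  |U|=1: {8}:1
  |U|=2: {7,8}:1
  |U|=3: {5,7,8}:1  {6,7,8}:1
  |U|=4: {3,6,7,8}:1  {5,6,7,8}:2
  |U|=5: {2,3,6,7,8}:1  {3,5,6,7,8}:3  {4,5,6,7,8}:2
  |U|=6: {0,4,5,6,7,8}:2  {1,2,3,6,7,8}:1  {2,3,5,6,7,8}:4  {3,4,5,6,7,8}:5
  |U|=7: {0,3,4,5,6,7,8}:7  {1,2,3,5,6,7,8}:5  {2,3,4,5,6,7,8}:9
  start at 0(u): 14
  start at 1(c): 16
sum over floor = 30

30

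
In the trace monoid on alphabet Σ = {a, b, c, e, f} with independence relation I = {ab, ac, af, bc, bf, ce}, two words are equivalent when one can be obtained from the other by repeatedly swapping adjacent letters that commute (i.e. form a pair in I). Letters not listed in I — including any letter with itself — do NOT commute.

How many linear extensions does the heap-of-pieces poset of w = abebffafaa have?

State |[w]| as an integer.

280

0(a) covers ∅
1(b) covers ∅
2(e) covers 0:a, 1:b
3(b) covers 2:e
4(f) covers 2:e
5(f) covers 4:f
6(a) covers 2:e
7(f) covers 5:f
8(a) covers 6:a
9(a) covers 8:a
floor of heap: 0:a, 1:b
completions by unplaced set U, small U first (add the entries for U minus each lowest piece of U):
  |U|=1: {3}:1  {7}:1  {9}:1
  |U|=2: {3,7}:2  {3,9}:2  {5,7}:1  {7,9}:2  {8,9}:1
  |U|=3: {3,5,7}:3  {3,7,9}:6  {3,8,9}:3  {4,5,7}:1  {5,7,9}:3  {6,8,9}:1  {7,8,9}:3
  |U|=4: {3,4,5,7}:4  {3,5,7,9}:12  {3,6,8,9}:4  {3,7,8,9}:12  {4,5,7,9}:4  {5,7,8,9}:6  {6,7,8,9}:4
  |U|=5: {3,4,5,7,9}:20  {3,5,7,8,9}:30  {3,6,7,8,9}:20  {4,5,7,8,9}:10  {5,6,7,8,9}:10
  |U|=6: {3,4,5,7,8,9}:60  {3,5,6,7,8,9}:60  {4,5,6,7,8,9}:20
  |U|=7: {3,4,5,6,7,8,9}:140
  |U|=8: {2,3,4,5,6,7,8,9}:140
  start at 0(a): 140
  start at 1(b): 140
sum over floor = 280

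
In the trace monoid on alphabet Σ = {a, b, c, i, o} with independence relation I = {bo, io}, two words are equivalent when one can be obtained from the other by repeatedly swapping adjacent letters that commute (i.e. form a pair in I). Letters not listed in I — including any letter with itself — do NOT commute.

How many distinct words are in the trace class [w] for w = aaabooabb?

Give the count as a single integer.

#0=a has no predecessor
#1=a depends on [0:a]
#2=a depends on [1:a]
#3=b depends on [2:a]
#4=o depends on [2:a]
#5=o depends on [4:o]
#6=a depends on [3:b, 5:o]
#7=b depends on [6:a]
#8=b depends on [7:b]
sources: [0:a]
N(rest) = Σ N(rest − s) over sources s of rest; N(one piece) = 1:
  size 1 → [8]=1
  size 2 → [7,8]=1
  size 3 → [6,7,8]=1
  size 4 → [3,6,7,8]=1  [5,6,7,8]=1
  size 5 → [3,5,6,7,8]=2  [4,5,6,7,8]=1
  size 6 → [3,4,5,6,7,8]=3
  size 7 → [2,3,4,5,6,7,8]=3
  first=0(a) contributes 3

3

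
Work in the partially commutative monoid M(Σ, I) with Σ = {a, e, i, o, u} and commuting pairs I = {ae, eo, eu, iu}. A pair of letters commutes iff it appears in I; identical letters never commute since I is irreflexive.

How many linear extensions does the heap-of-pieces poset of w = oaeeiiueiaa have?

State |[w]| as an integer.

34

piece 0:o — minimal
piece 1:a rests on {0:o}
piece 2:e — minimal
piece 3:e rests on {2:e}
piece 4:i rests on {1:a, 3:e}
piece 5:i rests on {4:i}
piece 6:u rests on {1:a}
piece 7:e rests on {5:i}
piece 8:i rests on {7:e}
piece 9:a rests on {6:u, 8:i}
piece 10:a rests on {9:a}
minimal pieces: {0:o, 2:e}
ways to finish when only these pieces remain (= sum over removing one remaining piece with nothing left below it):
  1 left: {10}→1
  2 left: {9,10}→1
  3 left: {6,9,10}→1  {8,9,10}→1
  4 left: {6,8,9,10}→2  {7,8,9,10}→1
  5 left: {5,7,8,9,10}→1  {6,7,8,9,10}→3
  6 left: {4,5,7,8,9,10}→1  {5,6,7,8,9,10}→4
  7 left: {3,4,5,7,8,9,10}→1  {4,5,6,7,8,9,10}→5
  8 left: {1,4,5,6,7,8,9,10}→5  {2,3,4,5,7,8,9,10}→1  {3,4,5,6,7,8,9,10}→6
  9 left: {0,1,4,5,6,7,8,9,10}→5  {1,3,4,5,6,7,8,9,10}→11  {2,3,4,5,6,7,8,9,10}→7
  placing 0:o first → 18 extensions
  placing 2:e first → 16 extensions
total linear extensions = 34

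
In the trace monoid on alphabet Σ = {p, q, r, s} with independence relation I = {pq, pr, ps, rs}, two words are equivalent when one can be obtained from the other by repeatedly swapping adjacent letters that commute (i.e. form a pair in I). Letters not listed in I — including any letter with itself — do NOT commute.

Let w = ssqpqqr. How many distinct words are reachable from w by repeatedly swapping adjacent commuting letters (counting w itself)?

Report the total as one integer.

7

drop 0:s onto floor
drop 1:s onto {0:s}
drop 2:q onto {1:s}
drop 3:p onto floor
drop 4:q onto {2:q}
drop 5:q onto {4:q}
drop 6:r onto {5:q}
ground layer = {0:s, 3:p}
drop-orders for the pieces not yet dropped (sum over which currently-grounded one goes next):
  1 to go: {3} 1  {6} 1
  2 to go: {3,6} 2  {5,6} 1
  3 to go: {3,5,6} 3  {4,5,6} 1
  4 to go: {2,4,5,6} 1  {3,4,5,6} 4
  5 to go: {1,2,4,5,6} 1  {2,3,4,5,6} 5
  if 0:s drops first: 6 orders
  if 3:p drops first: 1 orders
heap linearizations: 7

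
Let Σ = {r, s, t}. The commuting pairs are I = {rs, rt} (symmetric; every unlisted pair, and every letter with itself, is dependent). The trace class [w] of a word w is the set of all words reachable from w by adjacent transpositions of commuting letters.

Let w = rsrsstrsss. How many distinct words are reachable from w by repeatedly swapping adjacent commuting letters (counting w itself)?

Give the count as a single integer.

120

0(r) covers ∅
1(s) covers ∅
2(r) covers 0:r
3(s) covers 1:s
4(s) covers 3:s
5(t) covers 4:s
6(r) covers 2:r
7(s) covers 5:t
8(s) covers 7:s
9(s) covers 8:s
floor of heap: 0:r, 1:s
completions by unplaced set U, small U first (add the entries for U minus each lowest piece of U):
  |U|=1: {6}:1  {9}:1
  |U|=2: {2,6}:1  {6,9}:2  {8,9}:1
  |U|=3: {0,2,6}:1  {2,6,9}:3  {6,8,9}:3  {7,8,9}:1
  |U|=4: {0,2,6,9}:4  {2,6,8,9}:6  {5,7,8,9}:1  {6,7,8,9}:4
  |U|=5: {0,2,6,8,9}:10  {2,6,7,8,9}:10  {4,5,7,8,9}:1  {5,6,7,8,9}:5
  |U|=6: {0,2,6,7,8,9}:20  {2,5,6,7,8,9}:15  {3,4,5,7,8,9}:1  {4,5,6,7,8,9}:6
  |U|=7: {0,2,5,6,7,8,9}:35  {1,3,4,5,7,8,9}:1  {2,4,5,6,7,8,9}:21  {3,4,5,6,7,8,9}:7
  |U|=8: {0,2,4,5,6,7,8,9}:56  {1,3,4,5,6,7,8,9}:8  {2,3,4,5,6,7,8,9}:28
  start at 0(r): 36
  start at 1(s): 84
sum over floor = 120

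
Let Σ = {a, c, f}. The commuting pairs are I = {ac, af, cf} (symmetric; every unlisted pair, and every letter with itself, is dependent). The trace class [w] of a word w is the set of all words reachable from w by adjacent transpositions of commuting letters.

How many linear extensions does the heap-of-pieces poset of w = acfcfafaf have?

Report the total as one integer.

1260

piece 0:a — minimal
piece 1:c — minimal
piece 2:f — minimal
piece 3:c rests on {1:c}
piece 4:f rests on {2:f}
piece 5:a rests on {0:a}
piece 6:f rests on {4:f}
piece 7:a rests on {5:a}
piece 8:f rests on {6:f}
minimal pieces: {0:a, 1:c, 2:f}
ways to finish when only these pieces remain (= sum over removing one remaining piece with nothing left below it):
  1 left: {3}→1  {7}→1  {8}→1
  2 left: {1,3}→1  {3,7}→2  {3,8}→2  {5,7}→1  {6,8}→1  {7,8}→2
  3 left: {0,5,7}→1  {1,3,7}→3  {1,3,8}→3  {3,5,7}→3  {3,6,8}→3  {3,7,8}→6  {4,6,8}→1  {5,7,8}→3  {6,7,8}→3
  4 left: {0,3,5,7}→4  {0,5,7,8}→4  {1,3,5,7}→6  {1,3,6,8}→6  {1,3,7,8}→12  {2,4,6,8}→1  {3,4,6,8}→4  {3,5,7,8}→12  {3,6,7,8}→12  {4,6,7,8}→4  {5,6,7,8}→6
  5 left: {0,1,3,5,7}→10  {0,3,5,7,8}→20  {0,5,6,7,8}→10  {1,3,4,6,8}→10  {1,3,5,7,8}→30  {1,3,6,7,8}→30  {2,3,4,6,8}→5  {2,4,6,7,8}→5  {3,4,6,7,8}→20  {3,5,6,7,8}→30  {4,5,6,7,8}→10
  6 left: {0,1,3,5,7,8}→60  {0,3,5,6,7,8}→60  {0,4,5,6,7,8}→20  {1,2,3,4,6,8}→15  {1,3,4,6,7,8}→60  {1,3,5,6,7,8}→90  {2,3,4,6,7,8}→30  {2,4,5,6,7,8}→15  {3,4,5,6,7,8}→60
  7 left: {0,1,3,5,6,7,8}→210  {0,2,4,5,6,7,8}→35  {0,3,4,5,6,7,8}→140  {1,2,3,4,6,7,8}→105  {1,3,4,5,6,7,8}→210  {2,3,4,5,6,7,8}→105
  placing 0:a first → 420 extensions
  placing 1:c first → 280 extensions
  placing 2:f first → 560 extensions
total linear extensions = 1260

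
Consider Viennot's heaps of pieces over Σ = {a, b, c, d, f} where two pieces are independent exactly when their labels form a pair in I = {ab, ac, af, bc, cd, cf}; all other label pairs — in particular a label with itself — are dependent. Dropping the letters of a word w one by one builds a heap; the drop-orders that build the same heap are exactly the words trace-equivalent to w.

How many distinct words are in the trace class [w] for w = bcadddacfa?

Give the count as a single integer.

0(b) covers ∅
1(c) covers ∅
2(a) covers ∅
3(d) covers 0:b, 2:a
4(d) covers 3:d
5(d) covers 4:d
6(a) covers 5:d
7(c) covers 1:c
8(f) covers 5:d
9(a) covers 6:a
floor of heap: 0:b, 1:c, 2:a
completions by unplaced set U, small U first (add the entries for U minus each lowest piece of U):
  |U|=1: {7}:1  {8}:1  {9}:1
  |U|=2: {1,7}:1  {6,9}:1  {7,8}:2  {7,9}:2  {8,9}:2
  |U|=3: {1,7,8}:3  {1,7,9}:3  {6,7,9}:3  {6,8,9}:3  {7,8,9}:6
  |U|=4: {1,6,7,9}:6  {1,7,8,9}:12  {5,6,8,9}:3  {6,7,8,9}:12
  |U|=5: {1,6,7,8,9}:30  {4,5,6,8,9}:3  {5,6,7,8,9}:15
  |U|=6: {1,5,6,7,8,9}:45  {3,4,5,6,8,9}:3  {4,5,6,7,8,9}:18
  |U|=7: {0,3,4,5,6,8,9}:3  {1,4,5,6,7,8,9}:63  {2,3,4,5,6,8,9}:3  {3,4,5,6,7,8,9}:21
  |U|=8: {0,2,3,4,5,6,8,9}:6  {0,3,4,5,6,7,8,9}:24  {1,3,4,5,6,7,8,9}:84  {2,3,4,5,6,7,8,9}:24
  start at 0(b): 108
  start at 1(c): 54
  start at 2(a): 108
sum over floor = 270

270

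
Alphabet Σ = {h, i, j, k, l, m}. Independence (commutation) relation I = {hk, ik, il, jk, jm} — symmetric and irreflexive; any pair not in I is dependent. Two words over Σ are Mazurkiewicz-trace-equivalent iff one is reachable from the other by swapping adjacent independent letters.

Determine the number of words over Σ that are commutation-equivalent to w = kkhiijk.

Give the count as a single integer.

35

0(k) covers ∅
1(k) covers 0:k
2(h) covers ∅
3(i) covers 2:h
4(i) covers 3:i
5(j) covers 4:i
6(k) covers 1:k
floor of heap: 0:k, 2:h
completions by unplaced set U, small U first (add the entries for U minus each lowest piece of U):
  |U|=1: {5}:1  {6}:1
  |U|=2: {1,6}:1  {4,5}:1  {5,6}:2
  |U|=3: {0,1,6}:1  {1,5,6}:3  {3,4,5}:1  {4,5,6}:3
  |U|=4: {0,1,5,6}:4  {1,4,5,6}:6  {2,3,4,5}:1  {3,4,5,6}:4
  |U|=5: {0,1,4,5,6}:10  {1,3,4,5,6}:10  {2,3,4,5,6}:5
  start at 0(k): 15
  start at 2(h): 20
sum over floor = 35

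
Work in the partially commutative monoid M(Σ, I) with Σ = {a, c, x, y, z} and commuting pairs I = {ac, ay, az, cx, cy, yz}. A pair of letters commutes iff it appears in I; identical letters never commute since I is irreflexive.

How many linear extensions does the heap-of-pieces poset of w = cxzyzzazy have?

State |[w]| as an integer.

piece 0:c — minimal
piece 1:x — minimal
piece 2:z rests on {0:c, 1:x}
piece 3:y rests on {1:x}
piece 4:z rests on {2:z}
piece 5:z rests on {4:z}
piece 6:a rests on {1:x}
piece 7:z rests on {5:z}
piece 8:y rests on {3:y}
minimal pieces: {0:c, 1:x}
ways to finish when only these pieces remain (= sum over removing one remaining piece with nothing left below it):
  1 left: {6}→1  {7}→1  {8}→1
  2 left: {3,8}→1  {5,7}→1  {6,7}→2  {6,8}→2  {7,8}→2
  3 left: {3,6,8}→3  {3,7,8}→3  {4,5,7}→1  {5,6,7}→3  {5,7,8}→3  {6,7,8}→6
  4 left: {2,4,5,7}→1  {3,5,7,8}→6  {3,6,7,8}→12  {4,5,6,7}→4  {4,5,7,8}→4  {5,6,7,8}→12
  5 left: {0,2,4,5,7}→1  {2,4,5,6,7}→5  {2,4,5,7,8}→5  {3,4,5,7,8}→10  {3,5,6,7,8}→30  {4,5,6,7,8}→20
  6 left: {0,2,4,5,6,7}→6  {0,2,4,5,7,8}→6  {2,3,4,5,7,8}→15  {2,4,5,6,7,8}→30  {3,4,5,6,7,8}→60
  7 left: {0,2,3,4,5,7,8}→21  {0,2,4,5,6,7,8}→42  {2,3,4,5,6,7,8}→105
  placing 0:c first → 105 extensions
  placing 1:x first → 168 extensions
total linear extensions = 273

273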